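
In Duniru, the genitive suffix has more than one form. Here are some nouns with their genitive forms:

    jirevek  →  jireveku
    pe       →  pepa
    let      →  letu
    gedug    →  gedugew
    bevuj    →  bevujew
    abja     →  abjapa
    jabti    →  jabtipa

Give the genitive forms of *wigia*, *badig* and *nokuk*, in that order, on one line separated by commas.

The pattern is voicing of the final sound: -u when the stem ends in a voiceless consonant (*jirevek*, *let*); -ew when the stem ends in a voiced consonant (*gedug*, *bevuj*); -pa when the stem ends in a vowel (*pe*, *abja*, *jabti*).
The final sound of *wigia* is /a/, which is a vowel, so the suffix is -pa, giving *wigiapa*.
*badig*: final sound = /g/, a voiced consonant → -ew → *badigew*.
*nokuk*: final sound = /k/, a voiceless consonant → -u → *nokuku*.

wigiapa, badigew, nokuku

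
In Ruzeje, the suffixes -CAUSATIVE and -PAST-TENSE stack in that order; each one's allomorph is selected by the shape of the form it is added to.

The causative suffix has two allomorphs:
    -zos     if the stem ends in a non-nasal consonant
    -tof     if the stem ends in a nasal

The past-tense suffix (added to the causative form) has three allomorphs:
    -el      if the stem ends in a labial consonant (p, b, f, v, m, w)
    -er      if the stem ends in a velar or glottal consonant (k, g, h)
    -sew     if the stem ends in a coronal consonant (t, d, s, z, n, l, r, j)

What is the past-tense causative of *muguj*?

*muguj* — final consonant /j/ (non-nasal) → -zos → *mugujzos*.
The causative form *mugujzos* — final consonant /s/ (coronal) → -sew → *mugujzossew*.

mugujzossew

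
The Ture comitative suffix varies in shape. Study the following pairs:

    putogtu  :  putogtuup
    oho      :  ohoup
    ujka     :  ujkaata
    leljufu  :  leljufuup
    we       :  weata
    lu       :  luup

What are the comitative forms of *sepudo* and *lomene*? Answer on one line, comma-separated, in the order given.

sepudoup, lomeneata

The suffix is conditioned by the last vowel: -up when the last vowel of the stem is a rounded vowel (*putogtu*, *oho*, *leljufu*, *lu*); -ata when the last vowel of the stem is an unrounded vowel (*ujka*, *we*).
The last vowel of *sepudo* is /o/, which is a rounded vowel, so the suffix is -up, giving *sepudoup*.
*lomene* — last vowel /e/ (an unrounded vowel) → -ata → *lomeneata*.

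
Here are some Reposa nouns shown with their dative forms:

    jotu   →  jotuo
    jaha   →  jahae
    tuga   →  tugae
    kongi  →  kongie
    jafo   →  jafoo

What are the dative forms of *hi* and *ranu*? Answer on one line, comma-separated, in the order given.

The pattern is rounding harmony: -o when the last vowel of the stem is a rounded vowel (*jotu*, *jafo*); -e when the last vowel of the stem is an unrounded vowel (*jaha*, *tuga*, *kongi*).
*hi* — last vowel /i/ (an unrounded vowel) → -e → *hie*.
*ranu*: last vowel = /u/, a rounded vowel → -o → *ranuo*.

hie, ranuo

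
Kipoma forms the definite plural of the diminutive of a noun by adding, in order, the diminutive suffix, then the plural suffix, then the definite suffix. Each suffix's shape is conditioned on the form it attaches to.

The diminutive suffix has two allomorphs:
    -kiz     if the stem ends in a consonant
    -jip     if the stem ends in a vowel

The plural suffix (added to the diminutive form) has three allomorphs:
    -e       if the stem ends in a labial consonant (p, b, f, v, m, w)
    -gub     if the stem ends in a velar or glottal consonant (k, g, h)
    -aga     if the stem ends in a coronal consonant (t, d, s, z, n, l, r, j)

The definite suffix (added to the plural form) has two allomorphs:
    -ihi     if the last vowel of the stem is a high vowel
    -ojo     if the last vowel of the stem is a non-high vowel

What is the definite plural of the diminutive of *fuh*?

Since the final sound of *fuh* is /h/ (a consonant), it takes -kiz, giving *fuhkiz*.
The diminutive form *fuhkiz* — final consonant /z/ (coronal) → -aga → *fuhkizaga*.
Since the last vowel of the plural form *fuhkizaga* is /a/ (a non-high vowel), it takes -ojo, giving *fuhkizagaojo*.

fuhkizagaojo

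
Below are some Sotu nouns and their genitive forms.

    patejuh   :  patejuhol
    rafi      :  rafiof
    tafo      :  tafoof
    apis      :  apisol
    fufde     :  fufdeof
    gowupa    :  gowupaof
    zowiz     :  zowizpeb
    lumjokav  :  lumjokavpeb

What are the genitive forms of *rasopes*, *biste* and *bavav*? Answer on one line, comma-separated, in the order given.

rasopesol, bisteof, bavavpeb

The alternation tracks the final sound of the stem — -ol when the stem ends in a voiceless consonant (*patejuh*, *apis*); -peb when the stem ends in a voiced consonant (*zowiz*, *lumjokav*); -of when the stem ends in a vowel (*rafi*, *tafo*, *fufde*, *gowupa*).
*rasopes* — final sound /s/ (a voiceless consonant) → -ol → *rasopesol*.
The final sound of *biste* is /e/, which is a vowel, so the suffix is -of, giving *bisteof*.
Since the final sound of *bavav* is /v/ (a voiced consonant), it takes -peb, giving *bavavpeb*.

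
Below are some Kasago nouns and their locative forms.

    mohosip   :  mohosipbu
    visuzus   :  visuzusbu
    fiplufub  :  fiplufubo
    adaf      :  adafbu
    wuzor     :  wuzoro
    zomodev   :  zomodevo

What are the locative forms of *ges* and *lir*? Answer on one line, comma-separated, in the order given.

The alternation tracks the final consonant of the stem — -bu when the stem ends in a voiceless consonant (*mohosip*, *visuzus*, *adaf*); -o when the stem ends in a voiced consonant (*fiplufub*, *wuzor*, *zomodev*).
Since the final consonant of *ges* is /s/ (voiceless), it takes -bu, giving *gesbu*.
*lir*: final consonant = /r/, voiced → -o → *liro*.

gesbu, liro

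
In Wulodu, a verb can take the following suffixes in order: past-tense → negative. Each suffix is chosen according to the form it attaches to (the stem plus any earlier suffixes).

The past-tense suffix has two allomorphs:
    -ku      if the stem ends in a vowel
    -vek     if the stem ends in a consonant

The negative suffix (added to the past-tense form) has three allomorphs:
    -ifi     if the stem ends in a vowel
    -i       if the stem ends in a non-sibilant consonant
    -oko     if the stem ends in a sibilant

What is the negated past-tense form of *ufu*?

Since the final sound of *ufu* is /u/ (a vowel), it takes -ku, giving *ufuku*.
The final sound of the past-tense form *ufuku* is /u/, which is a vowel, so the negative suffix is -ifi, giving *ufukuifi*.

ufukuifi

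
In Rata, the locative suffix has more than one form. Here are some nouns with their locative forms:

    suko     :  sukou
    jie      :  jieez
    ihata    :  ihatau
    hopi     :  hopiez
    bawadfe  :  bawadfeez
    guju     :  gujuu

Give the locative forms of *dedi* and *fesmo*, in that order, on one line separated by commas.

Looking at the last vowel of each stem: -ez when the last vowel of the stem is a front vowel (*jie*, *hopi*, *bawadfe*); -u when the last vowel of the stem is a back vowel (*suko*, *ihata*, *guju*).
*dedi*: last vowel = /i/, a front vowel → -ez → *dediez*.
*fesmo* — last vowel /o/ (a back vowel) → -u → *fesmou*.

dediez, fesmou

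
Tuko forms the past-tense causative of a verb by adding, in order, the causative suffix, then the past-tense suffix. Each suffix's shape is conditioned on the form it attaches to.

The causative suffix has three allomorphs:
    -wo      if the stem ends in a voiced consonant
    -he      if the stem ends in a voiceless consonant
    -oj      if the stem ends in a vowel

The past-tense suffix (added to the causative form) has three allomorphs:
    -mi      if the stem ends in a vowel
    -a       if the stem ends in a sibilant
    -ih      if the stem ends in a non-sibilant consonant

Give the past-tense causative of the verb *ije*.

The final sound of *ije* is /e/, which is a vowel, so the causative suffix is -oj, giving *ijeoj*.
The causative form *ijeoj* — final sound /j/ (a non-sibilant consonant) → -ih → *ijeojih*.

ijeojih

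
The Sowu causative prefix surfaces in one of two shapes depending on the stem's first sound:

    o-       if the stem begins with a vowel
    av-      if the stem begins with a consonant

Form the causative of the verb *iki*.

oiki

*iki*: first sound = /i/, a vowel → o- → *oiki*.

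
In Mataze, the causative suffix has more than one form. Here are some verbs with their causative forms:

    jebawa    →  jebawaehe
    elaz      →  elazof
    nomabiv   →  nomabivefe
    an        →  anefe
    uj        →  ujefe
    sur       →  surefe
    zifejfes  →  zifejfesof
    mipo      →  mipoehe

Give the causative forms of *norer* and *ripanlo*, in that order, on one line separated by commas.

norerefe, ripanloehe

Looking at the final sound of each stem: -of when the stem ends in a sibilant (*elaz*, *zifejfes*); -efe when the stem ends in a non-sibilant consonant (*nomabiv*, *an*, *uj*, *sur*); -ehe when the stem ends in a vowel (*jebawa*, *mipo*).
*norer*: final sound = /r/, a non-sibilant consonant → -efe → *norerefe*.
*ripanlo*: final sound = /o/, a vowel → -ehe → *ripanloehe*.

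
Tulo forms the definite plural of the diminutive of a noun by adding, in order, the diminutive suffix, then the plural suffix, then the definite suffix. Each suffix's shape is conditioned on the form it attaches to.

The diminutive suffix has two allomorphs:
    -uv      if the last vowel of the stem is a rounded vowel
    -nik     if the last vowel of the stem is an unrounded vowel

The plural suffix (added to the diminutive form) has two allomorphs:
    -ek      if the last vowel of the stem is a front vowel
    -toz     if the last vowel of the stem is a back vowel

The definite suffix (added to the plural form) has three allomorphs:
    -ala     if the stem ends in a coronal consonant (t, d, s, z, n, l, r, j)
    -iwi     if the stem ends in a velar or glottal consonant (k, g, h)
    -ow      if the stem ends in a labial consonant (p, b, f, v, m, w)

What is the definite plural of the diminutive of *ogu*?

Since the last vowel of *ogu* is /u/ (a rounded vowel), it takes -uv, giving *oguuv*.
The diminutive form *oguuv* — last vowel /u/ (a back vowel) → -toz → *oguuvtoz*.
Since the final consonant of the plural form *oguuvtoz* is /z/ (coronal), it takes -ala, giving *oguuvtozala*.

oguuvtozala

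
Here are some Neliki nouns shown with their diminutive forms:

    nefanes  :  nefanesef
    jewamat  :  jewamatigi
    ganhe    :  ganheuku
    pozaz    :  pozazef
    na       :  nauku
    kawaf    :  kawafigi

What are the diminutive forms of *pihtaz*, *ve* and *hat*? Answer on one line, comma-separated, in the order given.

Looking at the final sound of each stem: -ef when the stem ends in a sibilant (*nefanes*, *pozaz*); -igi when the stem ends in a non-sibilant consonant (*jewamat*, *kawaf*); -uku when the stem ends in a vowel (*ganhe*, *na*).
*pihtaz*: final sound = /z/, a sibilant → -ef → *pihtazef*.
The final sound of *ve* is /e/, which is a vowel, so the suffix is -uku, giving *veuku*.
The final sound of *hat* is /t/, which is a non-sibilant consonant, so the suffix is -igi, giving *hatigi*.

pihtazef, veuku, hatigi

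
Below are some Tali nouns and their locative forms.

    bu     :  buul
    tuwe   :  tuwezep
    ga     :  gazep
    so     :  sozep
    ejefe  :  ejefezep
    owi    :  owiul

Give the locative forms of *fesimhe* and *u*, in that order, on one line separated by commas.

The pattern is height harmony: -ul when the last vowel of the stem is a high vowel (*bu*, *owi*); -zep when the last vowel of the stem is a non-high vowel (*tuwe*, *ga*, *so*, *ejefe*).
*fesimhe* — last vowel /e/ (a non-high vowel) → -zep → *fesimhezep*.
*u*: last vowel = /u/, a high vowel → -ul → *uul*.

fesimhezep, uul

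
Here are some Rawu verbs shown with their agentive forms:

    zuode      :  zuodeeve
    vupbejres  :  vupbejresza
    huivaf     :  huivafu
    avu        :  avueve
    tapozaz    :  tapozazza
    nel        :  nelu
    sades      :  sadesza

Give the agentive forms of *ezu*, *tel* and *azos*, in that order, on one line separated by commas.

ezueve, telu, azosza

Looking at the final sound of each stem: -za when the stem ends in a sibilant (*vupbejres*, *tapozaz*, *sades*); -u when the stem ends in a non-sibilant consonant (*huivaf*, *nel*); -eve when the stem ends in a vowel (*zuode*, *avu*).
*ezu*: final sound = /u/, a vowel → -eve → *ezueve*.
Since the final sound of *tel* is /l/ (a non-sibilant consonant), it takes -u, giving *telu*.
*azos* — final sound /s/ (a sibilant) → -za → *azosza*.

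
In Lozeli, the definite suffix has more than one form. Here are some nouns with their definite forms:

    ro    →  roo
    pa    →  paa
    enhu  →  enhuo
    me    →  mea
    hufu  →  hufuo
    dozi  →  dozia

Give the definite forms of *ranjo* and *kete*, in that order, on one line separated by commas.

The pattern is rounding harmony: -o when the last vowel of the stem is a rounded vowel (*ro*, *enhu*, *hufu*); -a when the last vowel of the stem is an unrounded vowel (*pa*, *me*, *dozi*).
Since the last vowel of *ranjo* is /o/ (a rounded vowel), it takes -o, giving *ranjoo*.
*kete* — last vowel /e/ (an unrounded vowel) → -a → *ketea*.

ranjoo, ketea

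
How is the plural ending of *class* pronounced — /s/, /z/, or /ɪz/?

The stem *class* ends in a sibilant (/s, z, ʃ, ʒ, tʃ, dʒ/).
The plural suffix surfaces as /ɪz/ after sibilants, /s/ after other voiceless consonants, and /z/ after other voiced sounds.
So the plural -s on *class* is pronounced /ɪz/.

/ɪz/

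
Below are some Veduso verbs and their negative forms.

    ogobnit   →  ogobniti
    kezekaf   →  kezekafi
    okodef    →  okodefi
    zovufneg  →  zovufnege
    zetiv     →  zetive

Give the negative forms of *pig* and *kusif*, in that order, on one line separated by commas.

The pattern is voicing of the final consonant: -i when the stem ends in a voiceless consonant (*ogobnit*, *kezekaf*, *okodef*); -e when the stem ends in a voiced consonant (*zovufneg*, *zetiv*).
The final consonant of *pig* is /g/, which is voiced, so the suffix is -e, giving *pige*.
The final consonant of *kusif* is /f/, which is voiceless, so the suffix is -i, giving *kusifi*.

pige, kusifi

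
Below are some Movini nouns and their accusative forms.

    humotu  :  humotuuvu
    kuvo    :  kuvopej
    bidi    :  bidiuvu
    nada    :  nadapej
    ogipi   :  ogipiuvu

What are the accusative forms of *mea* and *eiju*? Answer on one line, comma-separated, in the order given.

The pattern is height harmony: -uvu when the last vowel of the stem is a high vowel (*humotu*, *bidi*, *ogipi*); -pej when the last vowel of the stem is a non-high vowel (*kuvo*, *nada*).
The last vowel of *mea* is /a/, which is a non-high vowel, so the suffix is -pej, giving *meapej*.
*eiju* — last vowel /u/ (a high vowel) → -uvu → *eijuuvu*.

meapej, eijuuvu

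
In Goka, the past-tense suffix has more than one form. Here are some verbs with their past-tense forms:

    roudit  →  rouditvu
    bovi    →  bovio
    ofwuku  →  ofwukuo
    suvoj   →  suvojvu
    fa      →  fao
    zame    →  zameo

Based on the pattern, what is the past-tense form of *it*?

itvu

The pattern is consonant vs. vowel: -vu when the stem ends in a consonant (*roudit*, *suvoj*); -o when the stem ends in a vowel (*bovi*, *ofwuku*, *fa*, *zame*).
*it* — final sound /t/ (a consonant) → -vu → *itvu*.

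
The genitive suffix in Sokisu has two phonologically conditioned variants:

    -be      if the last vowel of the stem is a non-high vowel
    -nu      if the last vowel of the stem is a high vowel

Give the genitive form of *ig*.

The last vowel of *ig* is /i/, which is a high vowel, so the suffix is -nu, giving *ignu*.

ignu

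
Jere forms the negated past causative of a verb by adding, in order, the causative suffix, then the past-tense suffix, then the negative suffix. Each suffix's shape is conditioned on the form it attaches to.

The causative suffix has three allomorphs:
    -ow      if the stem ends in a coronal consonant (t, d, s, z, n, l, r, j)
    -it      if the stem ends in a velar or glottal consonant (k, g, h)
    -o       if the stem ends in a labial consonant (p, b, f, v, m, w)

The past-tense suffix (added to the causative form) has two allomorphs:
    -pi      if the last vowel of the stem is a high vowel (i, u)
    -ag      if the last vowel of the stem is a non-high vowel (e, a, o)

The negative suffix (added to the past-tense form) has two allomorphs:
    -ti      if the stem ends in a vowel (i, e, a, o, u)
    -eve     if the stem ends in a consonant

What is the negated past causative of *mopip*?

*mopip*: final consonant = /p/, labial → -o → *mopipo*.
The causative form *mopipo*: last vowel = /o/, a non-high vowel → -ag → *mopipoag*.
The final sound of the past-tense form *mopipoag* is /g/, which is a consonant, so the negative suffix is -eve, giving *mopipoageve*.

mopipoageve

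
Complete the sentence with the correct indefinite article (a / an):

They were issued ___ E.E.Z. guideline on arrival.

The indefinite article is chosen by the initial *sound* of the following word, not its spelling.
The initialism *E.E.Z.* is read letter by letter; the first letter, E, is pronounced /iː/, which begins with a vowel sound.
So the article is *an*: They were issued an E.E.Z. guideline on arrival.

an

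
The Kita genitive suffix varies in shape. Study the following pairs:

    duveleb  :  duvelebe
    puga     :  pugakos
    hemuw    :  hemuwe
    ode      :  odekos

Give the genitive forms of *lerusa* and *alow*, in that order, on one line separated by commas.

The alternation tracks the final sound of the stem — -e when the stem ends in a consonant (*duveleb*, *hemuw*); -kos when the stem ends in a vowel (*puga*, *ode*).
*lerusa* — final sound /a/ (a vowel) → -kos → *lerusakos*.
Since the final sound of *alow* is /w/ (a consonant), it takes -e, giving *alowe*.

lerusakos, alowe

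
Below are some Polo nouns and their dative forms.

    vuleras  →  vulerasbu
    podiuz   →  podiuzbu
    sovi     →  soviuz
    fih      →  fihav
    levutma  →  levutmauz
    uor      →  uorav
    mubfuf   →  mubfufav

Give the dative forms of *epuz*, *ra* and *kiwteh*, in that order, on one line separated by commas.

The suffix is conditioned by the final sound: -bu when the stem ends in a sibilant (*vuleras*, *podiuz*); -av when the stem ends in a non-sibilant consonant (*fih*, *uor*, *mubfuf*); -uz when the stem ends in a vowel (*sovi*, *levutma*).
Since the final sound of *epuz* is /z/ (a sibilant), it takes -bu, giving *epuzbu*.
The final sound of *ra* is /a/, which is a vowel, so the suffix is -uz, giving *rauz*.
*kiwteh* — final sound /h/ (a non-sibilant consonant) → -av → *kiwtehav*.

epuzbu, rauz, kiwtehav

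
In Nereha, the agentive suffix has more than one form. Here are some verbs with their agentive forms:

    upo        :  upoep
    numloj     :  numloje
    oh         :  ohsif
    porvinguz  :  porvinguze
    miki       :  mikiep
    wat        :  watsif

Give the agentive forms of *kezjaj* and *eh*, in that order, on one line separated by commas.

The pattern is voicing of the final sound: -sif when the stem ends in a voiceless consonant (*oh*, *wat*); -e when the stem ends in a voiced consonant (*numloj*, *porvinguz*); -ep when the stem ends in a vowel (*upo*, *miki*).
*kezjaj* — final sound /j/ (a voiced consonant) → -e → *kezjaje*.
The final sound of *eh* is /h/, which is a voiceless consonant, so the suffix is -sif, giving *ehsif*.

kezjaje, ehsif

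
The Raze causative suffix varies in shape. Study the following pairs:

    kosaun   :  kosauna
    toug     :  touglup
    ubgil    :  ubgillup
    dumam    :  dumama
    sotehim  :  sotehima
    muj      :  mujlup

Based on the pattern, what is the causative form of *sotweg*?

Looking at the final consonant of each stem: -a when the stem ends in a nasal (*kosaun*, *dumam*, *sotehim*); -lup when the stem ends in a non-nasal consonant (*toug*, *ubgil*, *muj*).
Since the final consonant of *sotweg* is /g/ (non-nasal), it takes -lup, giving *sotweglup*.

sotweglup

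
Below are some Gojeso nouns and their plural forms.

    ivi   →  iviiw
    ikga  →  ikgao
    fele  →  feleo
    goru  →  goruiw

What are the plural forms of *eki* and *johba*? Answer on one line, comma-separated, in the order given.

The alternation tracks the last vowel of the stem — -iw when the last vowel of the stem is a high vowel (*ivi*, *goru*); -o when the last vowel of the stem is a non-high vowel (*ikga*, *fele*).
*eki* — last vowel /i/ (a high vowel) → -iw → *ekiiw*.
*johba* — last vowel /a/ (a non-high vowel) → -o → *johbao*.

ekiiw, johbao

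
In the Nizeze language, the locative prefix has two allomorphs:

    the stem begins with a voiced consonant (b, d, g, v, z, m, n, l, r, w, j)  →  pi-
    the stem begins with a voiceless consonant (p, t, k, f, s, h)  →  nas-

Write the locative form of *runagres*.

*runagres* — first consonant /r/ (voiced) → pi- → *pirunagres*.

pirunagres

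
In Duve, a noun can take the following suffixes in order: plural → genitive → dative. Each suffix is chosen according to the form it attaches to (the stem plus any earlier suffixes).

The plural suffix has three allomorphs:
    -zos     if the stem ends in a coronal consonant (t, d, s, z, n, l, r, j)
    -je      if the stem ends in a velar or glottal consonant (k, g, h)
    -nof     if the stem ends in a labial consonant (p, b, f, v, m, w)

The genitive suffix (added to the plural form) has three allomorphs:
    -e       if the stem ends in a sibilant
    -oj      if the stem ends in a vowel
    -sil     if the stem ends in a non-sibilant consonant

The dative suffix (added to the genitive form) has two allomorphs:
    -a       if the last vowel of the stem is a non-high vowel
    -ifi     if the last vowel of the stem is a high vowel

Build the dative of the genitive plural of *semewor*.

semeworzosea

The final consonant of *semewor* is /r/, which is coronal, so the plural suffix is -zos, giving *semeworzos*.
The plural form *semeworzos* — final sound /s/ (a sibilant) → -e → *semeworzose*.
The last vowel of the genitive form *semeworzose* is /e/, which is a non-high vowel, so the dative suffix is -a, giving *semeworzosea*.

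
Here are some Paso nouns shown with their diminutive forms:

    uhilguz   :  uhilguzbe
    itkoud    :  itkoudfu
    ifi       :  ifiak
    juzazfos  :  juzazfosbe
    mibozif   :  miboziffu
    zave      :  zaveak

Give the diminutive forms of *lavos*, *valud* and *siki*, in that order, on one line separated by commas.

lavosbe, valudfu, sikiak

The suffix is conditioned by the final sound: -be when the stem ends in a sibilant (*uhilguz*, *juzazfos*); -fu when the stem ends in a non-sibilant consonant (*itkoud*, *mibozif*); -ak when the stem ends in a vowel (*ifi*, *zave*).
*lavos* — final sound /s/ (a sibilant) → -be → *lavosbe*.
*valud* — final sound /d/ (a non-sibilant consonant) → -fu → *valudfu*.
The final sound of *siki* is /i/, which is a vowel, so the suffix is -ak, giving *sikiak*.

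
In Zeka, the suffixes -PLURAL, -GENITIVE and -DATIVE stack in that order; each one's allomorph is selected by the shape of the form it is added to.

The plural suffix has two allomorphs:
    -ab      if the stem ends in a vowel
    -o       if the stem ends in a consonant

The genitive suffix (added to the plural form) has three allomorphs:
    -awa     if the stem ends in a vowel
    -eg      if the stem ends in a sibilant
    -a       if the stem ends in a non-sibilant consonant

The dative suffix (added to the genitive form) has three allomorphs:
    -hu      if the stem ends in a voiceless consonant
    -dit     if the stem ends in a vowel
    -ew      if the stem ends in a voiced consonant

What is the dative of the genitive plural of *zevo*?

zevoabadit

*zevo*: final sound = /o/, a vowel → -ab → *zevoab*.
Since the final sound of the plural form *zevoab* is /b/ (a non-sibilant consonant), it takes -a, giving *zevoaba*.
The genitive form *zevoaba* — final sound /a/ (a vowel) → -dit → *zevoabadit*.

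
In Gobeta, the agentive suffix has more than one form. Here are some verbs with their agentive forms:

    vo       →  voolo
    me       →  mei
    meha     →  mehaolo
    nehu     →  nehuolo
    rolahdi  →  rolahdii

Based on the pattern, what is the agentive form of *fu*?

The alternation tracks the last vowel of the stem — -i when the last vowel of the stem is a front vowel (*me*, *rolahdi*); -olo when the last vowel of the stem is a back vowel (*vo*, *meha*, *nehu*).
*fu*: last vowel = /u/, a back vowel → -olo → *fuolo*.

fuolo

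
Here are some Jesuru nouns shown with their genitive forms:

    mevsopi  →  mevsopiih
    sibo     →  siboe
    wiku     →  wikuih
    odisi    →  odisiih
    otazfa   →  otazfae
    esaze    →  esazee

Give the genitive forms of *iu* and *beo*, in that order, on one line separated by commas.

The alternation tracks the last vowel of the stem — -ih when the last vowel of the stem is a high vowel (*mevsopi*, *wiku*, *odisi*); -e when the last vowel of the stem is a non-high vowel (*sibo*, *otazfa*, *esaze*).
Since the last vowel of *iu* is /u/ (a high vowel), it takes -ih, giving *iuih*.
Since the last vowel of *beo* is /o/ (a non-high vowel), it takes -e, giving *beoe*.

iuih, beoe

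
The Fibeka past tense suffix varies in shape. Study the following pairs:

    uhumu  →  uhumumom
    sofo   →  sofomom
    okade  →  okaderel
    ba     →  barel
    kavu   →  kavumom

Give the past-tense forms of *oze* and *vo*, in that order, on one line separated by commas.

ozerel, vomom

Looking at the last vowel of each stem: -mom when the last vowel of the stem is a rounded vowel (*uhumu*, *sofo*, *kavu*); -rel when the last vowel of the stem is an unrounded vowel (*okade*, *ba*).
*oze* — last vowel /e/ (an unrounded vowel) → -rel → *ozerel*.
The last vowel of *vo* is /o/, which is a rounded vowel, so the suffix is -mom, giving *vomom*.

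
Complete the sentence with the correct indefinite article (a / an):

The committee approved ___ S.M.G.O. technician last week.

an

The indefinite article is chosen by the initial *sound* of the following word, not its spelling.
The initialism *S.M.G.O.* is read letter by letter; the first letter, S, is pronounced /ɛs/, which begins with a vowel sound.
So the article is *an*: The committee approved an S.M.G.O. technician last week.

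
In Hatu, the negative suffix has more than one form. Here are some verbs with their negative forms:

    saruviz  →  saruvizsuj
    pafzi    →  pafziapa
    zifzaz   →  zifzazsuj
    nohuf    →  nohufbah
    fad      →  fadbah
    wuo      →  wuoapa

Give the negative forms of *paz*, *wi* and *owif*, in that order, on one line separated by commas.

pazsuj, wiapa, owifbah

Looking at the final sound of each stem: -suj when the stem ends in a sibilant (*saruviz*, *zifzaz*); -bah when the stem ends in a non-sibilant consonant (*nohuf*, *fad*); -apa when the stem ends in a vowel (*pafzi*, *wuo*).
The final sound of *paz* is /z/, which is a sibilant, so the suffix is -suj, giving *pazsuj*.
Since the final sound of *wi* is /i/ (a vowel), it takes -apa, giving *wiapa*.
*owif*: final sound = /f/, a non-sibilant consonant → -bah → *owifbah*.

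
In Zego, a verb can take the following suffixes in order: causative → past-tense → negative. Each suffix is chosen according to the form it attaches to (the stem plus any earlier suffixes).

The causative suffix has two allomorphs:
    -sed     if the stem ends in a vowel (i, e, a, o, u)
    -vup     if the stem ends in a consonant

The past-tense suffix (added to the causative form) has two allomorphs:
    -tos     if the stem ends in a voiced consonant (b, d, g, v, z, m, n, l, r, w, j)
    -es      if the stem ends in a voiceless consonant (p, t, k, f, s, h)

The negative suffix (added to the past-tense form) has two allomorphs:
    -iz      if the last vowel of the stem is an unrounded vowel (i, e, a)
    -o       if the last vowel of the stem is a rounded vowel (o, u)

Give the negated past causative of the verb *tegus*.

*tegus* — final sound /s/ (a consonant) → -vup → *tegusvup*.
Since the final consonant of the causative form *tegusvup* is /p/ (voiceless), it takes -es, giving *tegusvupes*.
Since the last vowel of the past-tense form *tegusvupes* is /e/ (an unrounded vowel), it takes -iz, giving *tegusvupesiz*.

tegusvupesiz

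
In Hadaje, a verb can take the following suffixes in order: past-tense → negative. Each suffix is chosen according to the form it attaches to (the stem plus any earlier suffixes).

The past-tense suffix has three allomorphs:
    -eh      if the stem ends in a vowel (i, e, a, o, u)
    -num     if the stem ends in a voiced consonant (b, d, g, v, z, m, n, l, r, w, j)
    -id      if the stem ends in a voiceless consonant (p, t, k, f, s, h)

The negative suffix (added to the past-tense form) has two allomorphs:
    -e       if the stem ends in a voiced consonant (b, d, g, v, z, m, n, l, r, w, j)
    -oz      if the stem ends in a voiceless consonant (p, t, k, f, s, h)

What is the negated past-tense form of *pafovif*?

*pafovif*: final sound = /f/, a voiceless consonant → -id → *pafovifid*.
Since the final consonant of the past-tense form *pafovifid* is /d/ (voiced), it takes -e, giving *pafovifide*.

pafovifide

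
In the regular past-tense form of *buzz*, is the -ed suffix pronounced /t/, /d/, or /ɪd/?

The stem *buzz* ends in a voiced sound other than /d/.
The -ed suffix is realized as /ɪd/ after /t, d/; as /t/ after other voiceless consonants; and as /d/ after other voiced sounds.
So -ed on *buzz* is pronounced /d/.

/d/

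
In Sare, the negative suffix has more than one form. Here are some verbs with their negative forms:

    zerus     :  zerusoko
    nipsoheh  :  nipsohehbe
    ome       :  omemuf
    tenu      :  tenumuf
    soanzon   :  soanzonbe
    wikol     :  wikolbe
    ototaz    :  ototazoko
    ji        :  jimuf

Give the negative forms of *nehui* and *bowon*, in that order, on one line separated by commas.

nehuimuf, bowonbe

The pattern is sibilance of the final sound: -oko when the stem ends in a sibilant (*zerus*, *ototaz*); -be when the stem ends in a non-sibilant consonant (*nipsoheh*, *soanzon*, *wikol*); -muf when the stem ends in a vowel (*ome*, *tenu*, *ji*).
*nehui* — final sound /i/ (a vowel) → -muf → *nehuimuf*.
*bowon*: final sound = /n/, a non-sibilant consonant → -be → *bowonbe*.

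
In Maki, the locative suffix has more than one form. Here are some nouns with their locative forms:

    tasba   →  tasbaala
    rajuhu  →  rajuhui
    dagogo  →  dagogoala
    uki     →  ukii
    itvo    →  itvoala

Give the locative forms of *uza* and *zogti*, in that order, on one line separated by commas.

uzaala, zogtii

The alternation tracks the last vowel of the stem — -i when the last vowel of the stem is a high vowel (*rajuhu*, *uki*); -ala when the last vowel of the stem is a non-high vowel (*tasba*, *dagogo*, *itvo*).
Since the last vowel of *uza* is /a/ (a non-high vowel), it takes -ala, giving *uzaala*.
*zogti* — last vowel /i/ (a high vowel) → -i → *zogtii*.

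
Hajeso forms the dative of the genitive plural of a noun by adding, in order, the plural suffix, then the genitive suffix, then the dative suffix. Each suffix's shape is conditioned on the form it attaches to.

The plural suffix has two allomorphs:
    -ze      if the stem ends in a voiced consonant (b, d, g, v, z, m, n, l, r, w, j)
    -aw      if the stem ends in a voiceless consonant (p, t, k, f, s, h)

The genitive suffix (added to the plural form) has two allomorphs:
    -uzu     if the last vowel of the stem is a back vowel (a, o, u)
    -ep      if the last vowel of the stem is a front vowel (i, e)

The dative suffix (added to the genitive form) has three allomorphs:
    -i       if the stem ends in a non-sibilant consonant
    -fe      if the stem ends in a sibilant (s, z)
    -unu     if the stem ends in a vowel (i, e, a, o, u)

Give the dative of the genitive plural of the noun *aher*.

aherzeepi

The final consonant of *aher* is /r/, which is voiced, so the plural suffix is -ze, giving *aherze*.
Since the last vowel of the plural form *aherze* is /e/ (a front vowel), it takes -ep, giving *aherzeep*.
The genitive form *aherzeep* — final sound /p/ (a non-sibilant consonant) → -i → *aherzeepi*.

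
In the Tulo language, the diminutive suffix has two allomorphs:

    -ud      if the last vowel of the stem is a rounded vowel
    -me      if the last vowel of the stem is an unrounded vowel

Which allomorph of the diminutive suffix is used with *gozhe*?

The last vowel of *gozhe* is /e/, which is an unrounded vowel, so the suffix is -me.

-me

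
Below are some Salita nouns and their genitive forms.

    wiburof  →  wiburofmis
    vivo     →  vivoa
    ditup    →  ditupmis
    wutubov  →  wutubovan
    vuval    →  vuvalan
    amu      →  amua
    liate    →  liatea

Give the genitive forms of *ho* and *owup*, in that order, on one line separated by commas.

The suffix is conditioned by the final sound: -mis when the stem ends in a voiceless consonant (*wiburof*, *ditup*); -an when the stem ends in a voiced consonant (*wutubov*, *vuval*); -a when the stem ends in a vowel (*vivo*, *amu*, *liate*).
Since the final sound of *ho* is /o/ (a vowel), it takes -a, giving *hoa*.
*owup* — final sound /p/ (a voiceless consonant) → -mis → *owupmis*.

hoa, owupmis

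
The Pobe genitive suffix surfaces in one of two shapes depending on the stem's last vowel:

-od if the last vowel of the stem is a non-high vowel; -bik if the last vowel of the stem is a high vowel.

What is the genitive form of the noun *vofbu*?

The last vowel of *vofbu* is /u/, which is a high vowel, so the suffix is -bik, giving *vofbubik*.

vofbubik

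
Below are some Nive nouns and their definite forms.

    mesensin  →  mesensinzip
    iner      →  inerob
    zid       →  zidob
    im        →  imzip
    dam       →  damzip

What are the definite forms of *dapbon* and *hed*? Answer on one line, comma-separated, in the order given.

dapbonzip, hedob

Looking at the final consonant of each stem: -zip when the stem ends in a nasal (*mesensin*, *im*, *dam*); -ob when the stem ends in a non-nasal consonant (*iner*, *zid*).
*dapbon* — final consonant /n/ (a nasal) → -zip → *dapbonzip*.
*hed*: final consonant = /d/, non-nasal → -ob → *hedob*.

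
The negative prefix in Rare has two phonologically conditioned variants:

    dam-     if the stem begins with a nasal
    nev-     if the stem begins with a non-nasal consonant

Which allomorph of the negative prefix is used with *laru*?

nev-

*laru*: first consonant = /l/, non-nasal → nev-.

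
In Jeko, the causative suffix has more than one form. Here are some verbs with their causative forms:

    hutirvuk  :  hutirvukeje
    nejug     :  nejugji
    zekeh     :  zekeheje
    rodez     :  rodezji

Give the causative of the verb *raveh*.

Looking at the final consonant of each stem: -eje when the stem ends in a voiceless consonant (*hutirvuk*, *zekeh*); -ji when the stem ends in a voiced consonant (*nejug*, *rodez*).
*raveh* — final consonant /h/ (voiceless) → -eje → *raveheje*.

raveheje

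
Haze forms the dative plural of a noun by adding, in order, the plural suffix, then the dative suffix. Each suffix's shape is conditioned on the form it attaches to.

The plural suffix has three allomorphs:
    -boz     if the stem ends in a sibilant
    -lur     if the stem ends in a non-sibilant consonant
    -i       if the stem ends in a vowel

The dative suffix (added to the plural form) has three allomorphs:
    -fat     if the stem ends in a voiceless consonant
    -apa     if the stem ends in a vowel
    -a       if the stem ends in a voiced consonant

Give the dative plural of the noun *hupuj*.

*hupuj*: final sound = /j/, a non-sibilant consonant → -lur → *hupujlur*.
The plural form *hupujlur*: final sound = /r/, a voiced consonant → -a → *hupujlura*.

hupujlura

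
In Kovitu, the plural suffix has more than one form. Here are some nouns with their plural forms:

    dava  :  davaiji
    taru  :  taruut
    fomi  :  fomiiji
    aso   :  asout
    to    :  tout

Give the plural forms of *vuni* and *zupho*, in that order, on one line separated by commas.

vuniiji, zuphout

Looking at the last vowel of each stem: -ut when the last vowel of the stem is a rounded vowel (*taru*, *aso*, *to*); -iji when the last vowel of the stem is an unrounded vowel (*dava*, *fomi*).
*vuni*: last vowel = /i/, an unrounded vowel → -iji → *vuniiji*.
Since the last vowel of *zupho* is /o/ (a rounded vowel), it takes -ut, giving *zuphout*.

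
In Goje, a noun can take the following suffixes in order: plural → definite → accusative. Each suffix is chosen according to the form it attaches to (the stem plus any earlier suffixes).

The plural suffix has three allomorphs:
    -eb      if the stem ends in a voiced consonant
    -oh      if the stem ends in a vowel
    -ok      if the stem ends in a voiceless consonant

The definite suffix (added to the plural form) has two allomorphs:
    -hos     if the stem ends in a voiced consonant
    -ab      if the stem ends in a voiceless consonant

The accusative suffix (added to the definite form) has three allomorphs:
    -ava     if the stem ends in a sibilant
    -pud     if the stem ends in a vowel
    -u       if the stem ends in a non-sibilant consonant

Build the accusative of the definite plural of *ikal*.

ikalebhosava

The final sound of *ikal* is /l/, which is a voiced consonant, so the plural suffix is -eb, giving *ikaleb*.
The plural form *ikaleb*: final consonant = /b/, voiced → -hos → *ikalebhos*.
The definite form *ikalebhos* — final sound /s/ (a sibilant) → -ava → *ikalebhosava*.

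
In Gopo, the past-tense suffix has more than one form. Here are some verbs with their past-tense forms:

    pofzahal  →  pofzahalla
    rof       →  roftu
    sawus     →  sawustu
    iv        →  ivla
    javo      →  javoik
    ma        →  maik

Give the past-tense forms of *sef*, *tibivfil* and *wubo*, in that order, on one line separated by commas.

seftu, tibivfilla, wuboik

The alternation tracks the final sound of the stem — -tu when the stem ends in a voiceless consonant (*rof*, *sawus*); -la when the stem ends in a voiced consonant (*pofzahal*, *iv*); -ik when the stem ends in a vowel (*javo*, *ma*).
Since the final sound of *sef* is /f/ (a voiceless consonant), it takes -tu, giving *seftu*.
The final sound of *tibivfil* is /l/, which is a voiced consonant, so the suffix is -la, giving *tibivfilla*.
*wubo*: final sound = /o/, a vowel → -ik → *wuboik*.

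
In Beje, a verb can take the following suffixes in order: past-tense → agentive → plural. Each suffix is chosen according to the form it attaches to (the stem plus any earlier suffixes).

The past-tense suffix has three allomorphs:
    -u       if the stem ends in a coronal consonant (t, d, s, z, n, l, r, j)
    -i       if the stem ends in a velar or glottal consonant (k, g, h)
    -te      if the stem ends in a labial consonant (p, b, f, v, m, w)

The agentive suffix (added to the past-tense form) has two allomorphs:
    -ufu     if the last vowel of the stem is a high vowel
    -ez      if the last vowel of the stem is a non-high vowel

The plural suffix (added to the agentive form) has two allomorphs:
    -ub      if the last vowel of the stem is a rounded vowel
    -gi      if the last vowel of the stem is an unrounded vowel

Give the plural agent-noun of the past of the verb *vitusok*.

vitusokiufuub

Since the final consonant of *vitusok* is /k/ (velar/glottal), it takes -i, giving *vitusoki*.
The last vowel of the past-tense form *vitusoki* is /i/, which is a high vowel, so the agentive suffix is -ufu, giving *vitusokiufu*.
The agentive form *vitusokiufu* — last vowel /u/ (a rounded vowel) → -ub → *vitusokiufuub*.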